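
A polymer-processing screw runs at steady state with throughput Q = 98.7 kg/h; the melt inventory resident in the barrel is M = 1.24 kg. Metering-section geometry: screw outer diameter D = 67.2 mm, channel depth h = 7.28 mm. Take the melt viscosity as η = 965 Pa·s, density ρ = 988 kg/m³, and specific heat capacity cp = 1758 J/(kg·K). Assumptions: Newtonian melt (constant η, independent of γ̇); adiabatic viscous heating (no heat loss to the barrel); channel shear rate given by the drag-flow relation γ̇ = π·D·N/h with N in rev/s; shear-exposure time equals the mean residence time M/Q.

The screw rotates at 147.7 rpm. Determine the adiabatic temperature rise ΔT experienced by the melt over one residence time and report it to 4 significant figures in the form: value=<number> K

value=128.1 K

Convert throughput: Q = 98.7 kg/h = 98.7/3600 = 0.0274167 kg/s
t_res = M / Q_s = 1.24 ÷ 0.0274167 = 45.228 s
Convert to SI: D = 0.0672 m, h = 0.00728 m, N = 147.7/60 = 2.46167 rev/s
γ̇ = π·D·N / h = π · 0.0672 · 2.46167 / 0.00728 = 71.3867 s⁻¹
ΔT = η·γ̇²·t_res/(ρ·cp) = [965 × 71.3867² × 45.228] / [988 × 1758] = 128.054 K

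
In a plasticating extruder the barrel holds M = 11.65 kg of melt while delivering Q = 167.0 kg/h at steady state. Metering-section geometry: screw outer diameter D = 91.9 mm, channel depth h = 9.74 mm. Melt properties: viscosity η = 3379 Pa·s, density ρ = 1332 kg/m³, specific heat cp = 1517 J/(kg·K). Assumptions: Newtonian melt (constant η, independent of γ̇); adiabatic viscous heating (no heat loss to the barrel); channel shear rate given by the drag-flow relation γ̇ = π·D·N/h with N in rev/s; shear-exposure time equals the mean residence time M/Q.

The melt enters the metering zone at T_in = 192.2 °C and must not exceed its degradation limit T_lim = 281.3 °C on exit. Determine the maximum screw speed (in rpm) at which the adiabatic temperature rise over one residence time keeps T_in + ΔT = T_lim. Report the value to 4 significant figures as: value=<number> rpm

value=29.48 rpm

Convert throughput: Q = 167.0 kg/h = 167.0/3600 = 0.0463889 kg/s
t_res = M / Q_s = 11.65 / 0.0463889 = 251.138 s
D = 91.9 mm = 0.0919 m;  h = 9.74 mm = 0.00974 m
ΔT_a = T_lim − T_in = 281.3 °C − 192.2 °C = 89.1 K
γ̇_max² = ΔT_a·ρ·cp / (η·t_res) = [89.1 × 1332 × 1517] / [3379 × 251.138] = 212.162 s⁻²
Take the square root: γ̇_max = √(212.162) = 14.5658 s⁻¹
N_max = γ̇_max·h / (π·D) = 14.5658 · 0.00974 / (π · 0.0919) = 0.491391 rev/s = 29.4835 rpm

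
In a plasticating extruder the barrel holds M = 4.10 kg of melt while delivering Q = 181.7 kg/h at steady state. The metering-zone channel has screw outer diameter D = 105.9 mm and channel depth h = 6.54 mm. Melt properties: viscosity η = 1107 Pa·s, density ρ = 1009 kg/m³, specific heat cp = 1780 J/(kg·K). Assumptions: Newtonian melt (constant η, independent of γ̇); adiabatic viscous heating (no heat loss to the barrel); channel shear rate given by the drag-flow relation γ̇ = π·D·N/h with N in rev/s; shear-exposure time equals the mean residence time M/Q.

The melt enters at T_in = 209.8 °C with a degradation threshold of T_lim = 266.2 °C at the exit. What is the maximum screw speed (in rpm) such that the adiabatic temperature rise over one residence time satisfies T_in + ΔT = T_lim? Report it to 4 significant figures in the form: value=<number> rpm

Convert throughput: Q = 181.7 kg/h = 181.7/3600 = 0.0504722 kg/s
Mean residence time: t_res = M/Q_s = 4.10 kg / 0.0504722 kg/s = 81.2328 s
Convert to metres: D = 0.1059 m, h = 0.00654 m
ΔT_a = T_lim − T_in = 266.2 − 209.8 = 56.4 K
γ̇_max² = ΔT_a·ρ·cp / (η·t_res) = [56.4 × 1009 × 1780] / [1107 × 81.2328] = 1126.45 s⁻²
γ̇_max = sqrt(1126.45) = 33.5626 s⁻¹
Solve γ̇ = πDN/h for N: N_max = γ̇_max·h/(π·D) = 33.5626 × 0.00654 / (π × 0.1059) = 0.659762 rev/s = 39.5857 rpm

value=39.59 rpm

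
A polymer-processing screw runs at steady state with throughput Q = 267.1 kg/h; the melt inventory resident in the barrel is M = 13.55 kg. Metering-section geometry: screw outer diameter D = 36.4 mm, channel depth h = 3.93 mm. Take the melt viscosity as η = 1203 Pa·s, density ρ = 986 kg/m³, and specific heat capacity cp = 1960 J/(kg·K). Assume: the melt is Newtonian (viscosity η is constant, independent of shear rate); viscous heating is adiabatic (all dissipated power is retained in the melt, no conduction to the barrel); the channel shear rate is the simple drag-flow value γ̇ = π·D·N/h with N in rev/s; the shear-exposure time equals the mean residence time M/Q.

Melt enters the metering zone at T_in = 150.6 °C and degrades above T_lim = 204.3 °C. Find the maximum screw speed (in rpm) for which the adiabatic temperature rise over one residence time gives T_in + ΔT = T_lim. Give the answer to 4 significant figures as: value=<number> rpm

value=44.82 rpm

Convert throughput: Q = 267.1 kg/h = 267.1/3600 = 0.0741944 kg/s
Mean residence time: t_res = M/Q_s = 13.55 kg / 0.0741944 kg/s = 182.628 s
D = 36.4 mm = 0.0364 m;  h = 3.93 mm = 0.00393 m
ΔT_a = T_lim − T_in = 204.3 − 150.6 = 53.7 K
γ̇_max² = ΔT_a·ρ·cp / (η·t_res) = [53.7 × 986 × 1960] / [1203 × 182.628] = 472.361 s⁻²
Take the square root: γ̇_max = √(472.361) = 21.7339 s⁻¹
N_max = γ̇_max·h / (π·D) = 21.7339 · 0.00393 / (π · 0.0364) = 0.746927 rev/s = 44.8156 rpm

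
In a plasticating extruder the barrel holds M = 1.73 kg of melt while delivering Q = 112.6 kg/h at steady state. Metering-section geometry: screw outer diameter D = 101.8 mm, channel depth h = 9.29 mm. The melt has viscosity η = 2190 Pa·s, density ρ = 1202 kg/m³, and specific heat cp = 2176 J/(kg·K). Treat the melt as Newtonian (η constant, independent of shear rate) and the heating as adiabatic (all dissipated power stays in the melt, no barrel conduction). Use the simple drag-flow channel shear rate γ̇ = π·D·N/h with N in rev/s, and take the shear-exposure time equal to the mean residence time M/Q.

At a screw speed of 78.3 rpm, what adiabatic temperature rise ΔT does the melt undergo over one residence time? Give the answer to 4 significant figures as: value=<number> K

Throughput in SI: Q_s = 112.6 kg/h ÷ 3600 s/h = 0.0312778 kg/s
t_res = M / Q_s = 1.73 / 0.0312778 = 55.3108 s
D = 101.8 mm = 0.1018 m;  h = 9.29 mm = 0.00929 m;  N = 78.3 rpm / 60 = 1.305 rev/s
γ̇ = π·D·N / h = π · 0.1018 · 1.305 / 0.00929 = 44.9255 s⁻¹
ΔT = η·γ̇²·t_res/(ρ·cp) = [2190 × 44.9255² × 55.3108] / [1202 × 2176] = 93.4708 K

value=93.47 K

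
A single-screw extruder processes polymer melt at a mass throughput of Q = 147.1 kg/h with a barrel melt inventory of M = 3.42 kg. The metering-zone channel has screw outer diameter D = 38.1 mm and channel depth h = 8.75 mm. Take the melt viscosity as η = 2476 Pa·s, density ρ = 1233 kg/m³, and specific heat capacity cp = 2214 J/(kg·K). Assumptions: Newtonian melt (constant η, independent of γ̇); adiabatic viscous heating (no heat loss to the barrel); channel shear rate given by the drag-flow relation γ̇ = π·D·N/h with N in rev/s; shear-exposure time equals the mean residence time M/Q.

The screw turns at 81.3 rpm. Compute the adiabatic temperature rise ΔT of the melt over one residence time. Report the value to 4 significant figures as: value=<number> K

Convert throughput: Q = 147.1 kg/h = 147.1/3600 = 0.0408611 kg/s
t_res = M / Q_s = 3.42 ÷ 0.0408611 = 83.6982 s
D = 38.1 mm = 0.0381 m;  h = 8.75 mm = 0.00875 m;  N = 81.3 rpm / 60 = 1.355 rev/s
γ̇ = π·D·N / h = π · 0.0381 · 1.355 / 0.00875 = 18.5356 s⁻¹
Adiabatic rise: ΔT = η γ̇² t_res / (ρ cp) = 2476·(18.5356)²·83.6982 / (1233·2214) = 26.0818 K

value=26.08 K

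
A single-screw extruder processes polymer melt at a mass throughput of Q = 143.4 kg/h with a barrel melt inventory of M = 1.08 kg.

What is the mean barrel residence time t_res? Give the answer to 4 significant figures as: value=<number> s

value=27.11 s

Throughput in SI: Q_s = 143.4 kg/h ÷ 3600 s/h = 0.0398333 kg/s
t_res = M / Q_s = 1.08 / 0.0398333 = 27.113 s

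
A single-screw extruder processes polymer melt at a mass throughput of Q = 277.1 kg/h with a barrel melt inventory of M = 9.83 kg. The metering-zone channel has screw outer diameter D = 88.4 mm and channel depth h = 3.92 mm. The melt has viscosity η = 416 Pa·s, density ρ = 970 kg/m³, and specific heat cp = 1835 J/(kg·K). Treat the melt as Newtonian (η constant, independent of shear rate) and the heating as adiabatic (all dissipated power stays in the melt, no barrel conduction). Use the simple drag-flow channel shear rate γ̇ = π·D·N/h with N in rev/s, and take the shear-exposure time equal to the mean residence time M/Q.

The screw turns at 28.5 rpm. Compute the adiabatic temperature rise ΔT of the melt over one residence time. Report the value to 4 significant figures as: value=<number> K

value=33.80 K

Convert throughput: Q = 277.1 kg/h = 277.1/3600 = 0.0769722 kg/s
t_res = M / Q_s = 9.83 / 0.0769722 = 127.708 s
Convert to SI: D = 0.0884 m, h = 0.00392 m, N = 28.5/60 = 0.475 rev/s
γ̇ = π D N / h = (π)(0.0884)(0.475) / 0.00392 = 33.6519 s⁻¹
Adiabatic rise: ΔT = η γ̇² t_res / (ρ cp) = 416·(33.6519)²·127.708 / (970·1835) = 33.8006 K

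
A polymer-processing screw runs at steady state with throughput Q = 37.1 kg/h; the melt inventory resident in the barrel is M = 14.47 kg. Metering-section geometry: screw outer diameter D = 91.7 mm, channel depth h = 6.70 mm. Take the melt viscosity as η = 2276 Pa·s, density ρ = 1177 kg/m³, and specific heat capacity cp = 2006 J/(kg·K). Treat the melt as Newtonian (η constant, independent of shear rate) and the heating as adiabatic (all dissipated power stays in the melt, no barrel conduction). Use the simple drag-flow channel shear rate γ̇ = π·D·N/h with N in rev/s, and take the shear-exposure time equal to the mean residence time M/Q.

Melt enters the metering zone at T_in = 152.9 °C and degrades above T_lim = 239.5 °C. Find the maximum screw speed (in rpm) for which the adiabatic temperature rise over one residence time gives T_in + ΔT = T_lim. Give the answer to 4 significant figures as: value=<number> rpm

value=11.16 rpm

Convert throughput: Q = 37.1 kg/h = 37.1/3600 = 0.0103056 kg/s
Mean residence time: t_res = M/Q_s = 14.47 kg / 0.0103056 kg/s = 1404.1 s
Geometry in SI: D = 91.7 mm → 0.0917 m, h = 6.70 mm → 0.0067 m
ΔT_a = T_lim − T_in = 239.5 °C − 152.9 °C = 86.6 K
Invert ΔT = ηγ̇²t_res/(ρcp) for γ̇: γ̇_max² = ΔT_a ρ cp / (η t_res) = 86.6·1177·2006 / (2276·1404.1) = 63.9817 s⁻²
γ̇_max = sqrt(63.9817) = 7.99886 s⁻¹
Solve γ̇ = πDN/h for N: N_max = γ̇_max·h/(π·D) = 7.99886 × 0.0067 / (π × 0.0917) = 0.18603 rev/s = 11.1618 rpm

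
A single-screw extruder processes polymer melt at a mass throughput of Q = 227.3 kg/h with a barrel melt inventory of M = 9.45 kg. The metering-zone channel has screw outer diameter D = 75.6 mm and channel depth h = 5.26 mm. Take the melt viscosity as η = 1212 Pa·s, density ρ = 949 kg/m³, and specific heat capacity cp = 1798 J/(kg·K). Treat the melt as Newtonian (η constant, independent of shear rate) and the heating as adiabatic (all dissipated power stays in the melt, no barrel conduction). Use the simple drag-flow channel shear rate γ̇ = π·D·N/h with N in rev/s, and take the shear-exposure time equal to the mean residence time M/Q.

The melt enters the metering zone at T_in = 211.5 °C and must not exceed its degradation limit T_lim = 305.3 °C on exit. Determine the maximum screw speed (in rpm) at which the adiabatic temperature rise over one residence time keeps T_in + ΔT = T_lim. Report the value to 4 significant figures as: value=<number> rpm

value=39.47 rpm

Throughput in SI: Q_s = 227.3 kg/h ÷ 3600 s/h = 0.0631389 kg/s
t_res = M / Q_s = 9.45 / 0.0631389 = 149.67 s
Geometry in SI: D = 75.6 mm → 0.0756 m, h = 5.26 mm → 0.00526 m
Allowable rise: ΔT_a = T_lim − T_in = 305.3 − 211.5 = 93.8 K
Invert ΔT = ηγ̇²t_res/(ρcp) for γ̇: γ̇_max² = ΔT_a ρ cp / (η t_res) = 93.8·949·1798 / (1212·149.67) = 882.31 s⁻²
γ̇_max = sqrt(882.31) = 29.7037 s⁻¹
N_max = γ̇_max·h / (π·D) = 29.7037 · 0.00526 / (π · 0.0756) = 0.657847 rev/s = 39.4708 rpm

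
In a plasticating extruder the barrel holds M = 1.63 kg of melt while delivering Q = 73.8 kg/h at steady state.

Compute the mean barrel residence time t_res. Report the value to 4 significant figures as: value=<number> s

Throughput in SI: Q_s = 73.8 kg/h ÷ 3600 s/h = 0.0205 kg/s
t_res = M / Q_s = 1.63 ÷ 0.0205 = 79.5122 s

value=79.51 s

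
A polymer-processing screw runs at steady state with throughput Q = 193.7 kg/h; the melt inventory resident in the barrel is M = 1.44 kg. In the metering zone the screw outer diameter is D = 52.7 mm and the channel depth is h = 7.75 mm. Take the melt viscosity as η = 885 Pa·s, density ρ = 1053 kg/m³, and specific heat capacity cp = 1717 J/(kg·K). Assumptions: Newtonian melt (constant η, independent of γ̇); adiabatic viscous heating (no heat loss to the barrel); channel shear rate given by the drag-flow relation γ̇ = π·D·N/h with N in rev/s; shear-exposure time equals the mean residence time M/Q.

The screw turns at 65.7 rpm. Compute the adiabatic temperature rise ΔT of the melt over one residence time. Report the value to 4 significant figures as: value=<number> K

value=7.168 K

Q_s = Q / 3600 = 193.7 / 3600 = 0.0538056 kg/s
t_res = M / Q_s = 1.44 / 0.0538056 = 26.763 s
Geometry in metres: D = 52.7 mm → 0.0527 m, h = 7.75 mm → 0.00775 m; screw speed N = 65.7 rpm = 1.095 rev/s
γ̇ = π D N / h = (π)(0.0527)(1.095) / 0.00775 = 23.3923 s⁻¹
ΔT = η·γ̇²·t_res / (ρ·cp) = 885 · (23.3923)² · 26.763 / (1053 · 1717) = 7.16846 K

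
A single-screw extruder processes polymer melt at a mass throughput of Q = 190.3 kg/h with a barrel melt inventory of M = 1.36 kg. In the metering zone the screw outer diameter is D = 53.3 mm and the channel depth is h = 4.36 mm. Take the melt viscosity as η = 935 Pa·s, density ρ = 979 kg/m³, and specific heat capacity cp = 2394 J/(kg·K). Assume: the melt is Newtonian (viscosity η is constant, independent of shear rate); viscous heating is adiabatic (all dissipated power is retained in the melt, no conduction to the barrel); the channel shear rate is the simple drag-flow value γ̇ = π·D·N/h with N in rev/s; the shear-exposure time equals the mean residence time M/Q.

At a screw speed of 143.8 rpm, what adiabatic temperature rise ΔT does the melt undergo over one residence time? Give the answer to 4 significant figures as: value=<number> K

Convert throughput: Q = 190.3 kg/h = 190.3/3600 = 0.0528611 kg/s
t_res = M / Q_s = 1.36 / 0.0528611 = 25.7278 s
D = 53.3 mm = 0.0533 m;  h = 4.36 mm = 0.00436 m;  N = 143.8 rpm / 60 = 2.39667 rev/s
γ̇ = π·D·N / h = π · 0.0533 · 2.39667 / 0.00436 = 92.0446 s⁻¹
ΔT = η·γ̇²·t_res/(ρ·cp) = [935 × 92.0446² × 25.7278] / [979 × 2394] = 86.9569 K

value=86.96 K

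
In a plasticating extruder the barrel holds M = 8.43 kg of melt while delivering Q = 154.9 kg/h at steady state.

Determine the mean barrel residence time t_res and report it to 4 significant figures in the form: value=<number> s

value=195.9 s

Q_s = Q / 3600 = 154.9 / 3600 = 0.0430278 kg/s
t_res = M / Q_s = 8.43 / 0.0430278 = 195.92 s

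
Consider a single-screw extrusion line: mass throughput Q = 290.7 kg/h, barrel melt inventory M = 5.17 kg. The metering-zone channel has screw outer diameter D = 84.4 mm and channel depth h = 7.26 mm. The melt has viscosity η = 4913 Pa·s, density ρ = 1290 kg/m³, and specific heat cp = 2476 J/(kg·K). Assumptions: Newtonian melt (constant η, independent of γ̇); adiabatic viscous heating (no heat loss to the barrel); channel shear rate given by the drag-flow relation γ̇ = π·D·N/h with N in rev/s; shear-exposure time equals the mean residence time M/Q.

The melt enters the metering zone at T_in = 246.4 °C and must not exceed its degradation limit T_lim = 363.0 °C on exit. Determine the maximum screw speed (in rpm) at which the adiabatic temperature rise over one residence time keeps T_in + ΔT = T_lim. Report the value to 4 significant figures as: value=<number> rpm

Throughput in SI: Q_s = 290.7 kg/h ÷ 3600 s/h = 0.08075 kg/s
t_res = M / Q_s = 5.17 ÷ 0.08075 = 64.0248 s
Geometry in SI: D = 84.4 mm → 0.0844 m, h = 7.26 mm → 0.00726 m
ΔT_a = T_lim − T_in = 363.0 °C − 246.4 °C = 116.6 K
Invert ΔT = ηγ̇²t_res/(ρcp) for γ̇: γ̇_max² = ΔT_a ρ cp / (η t_res) = 116.6·1290·2476 / (4913·64.0248) = 1183.98 s⁻²
γ̇_max = √1183.98 = 34.409 s⁻¹
N_max = γ̇_max h / (πD) = 34.409·0.00726/(π·0.0844) = 0.942142 rev/s → ×60 = 56.5285 rpm

value=56.53 rpm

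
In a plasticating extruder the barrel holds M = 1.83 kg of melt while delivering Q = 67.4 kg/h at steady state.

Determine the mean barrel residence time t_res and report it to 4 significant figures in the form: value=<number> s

value=97.74 s

Q_s = Q / 3600 = 67.4 / 3600 = 0.0187222 kg/s
t_res = M / Q_s = 1.83 ÷ 0.0187222 = 97.7448 s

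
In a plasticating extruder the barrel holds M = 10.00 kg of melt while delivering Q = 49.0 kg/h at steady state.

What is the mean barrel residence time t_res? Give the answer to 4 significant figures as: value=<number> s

Throughput in SI: Q_s = 49.0 kg/h ÷ 3600 s/h = 0.0136111 kg/s
Mean residence time: t_res = M/Q_s = 10.00 kg / 0.0136111 kg/s = 734.694 s

value=734.7 s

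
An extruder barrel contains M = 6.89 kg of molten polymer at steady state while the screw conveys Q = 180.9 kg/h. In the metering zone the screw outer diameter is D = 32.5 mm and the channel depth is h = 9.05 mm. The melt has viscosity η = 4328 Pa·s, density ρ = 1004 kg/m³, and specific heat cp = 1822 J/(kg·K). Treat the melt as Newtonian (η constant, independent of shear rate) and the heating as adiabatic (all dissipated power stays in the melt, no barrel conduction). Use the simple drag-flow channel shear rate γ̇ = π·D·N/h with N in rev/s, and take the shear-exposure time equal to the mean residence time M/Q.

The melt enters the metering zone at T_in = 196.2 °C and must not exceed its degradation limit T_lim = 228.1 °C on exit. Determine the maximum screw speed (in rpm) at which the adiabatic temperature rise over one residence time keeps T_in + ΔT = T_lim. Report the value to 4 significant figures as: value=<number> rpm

value=52.74 rpm

Throughput in SI: Q_s = 180.9 kg/h ÷ 3600 s/h = 0.05025 kg/s
Mean residence time: t_res = M/Q_s = 6.89 kg / 0.05025 kg/s = 137.114 s
Geometry in SI: D = 32.5 mm → 0.0325 m, h = 9.05 mm → 0.00905 m
ΔT_a = T_lim − T_in = 228.1 °C − 196.2 °C = 31.9 K
γ̇_max² = ΔT_a·ρ·cp/(η·t_res) = 31.9·1004·1822/(4328·137.114) = 98.3337 s⁻²
γ̇_max = √98.3337 = 9.91633 s⁻¹
Solve γ̇ = πDN/h for N: N_max = γ̇_max·h/(π·D) = 9.91633 × 0.00905 / (π × 0.0325) = 0.878955 rev/s = 52.7373 rpm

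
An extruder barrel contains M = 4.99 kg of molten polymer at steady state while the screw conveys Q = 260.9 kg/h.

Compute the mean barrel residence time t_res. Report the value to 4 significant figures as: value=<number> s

value=68.85 s

Throughput in SI: Q_s = 260.9 kg/h ÷ 3600 s/h = 0.0724722 kg/s
t_res = M / Q_s = 4.99 ÷ 0.0724722 = 68.854 s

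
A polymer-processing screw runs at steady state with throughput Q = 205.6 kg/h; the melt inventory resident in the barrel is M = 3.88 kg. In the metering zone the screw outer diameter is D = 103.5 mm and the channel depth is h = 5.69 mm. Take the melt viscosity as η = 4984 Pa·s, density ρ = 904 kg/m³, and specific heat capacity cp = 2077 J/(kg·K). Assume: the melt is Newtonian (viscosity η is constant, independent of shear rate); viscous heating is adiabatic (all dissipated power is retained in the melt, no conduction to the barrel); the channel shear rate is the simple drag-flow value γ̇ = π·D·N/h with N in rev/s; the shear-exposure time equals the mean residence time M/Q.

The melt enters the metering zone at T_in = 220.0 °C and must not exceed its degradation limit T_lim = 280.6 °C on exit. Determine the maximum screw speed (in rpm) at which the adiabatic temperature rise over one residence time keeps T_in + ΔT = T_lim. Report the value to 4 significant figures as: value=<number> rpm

value=19.25 rpm

Convert throughput: Q = 205.6 kg/h = 205.6/3600 = 0.0571111 kg/s
t_res = M / Q_s = 3.88 / 0.0571111 = 67.9377 s
Geometry in SI: D = 103.5 mm → 0.1035 m, h = 5.69 mm → 0.00569 m
Allowable rise: ΔT_a = T_lim − T_in = 280.6 − 220.0 = 60.6 K
γ̇_max² = ΔT_a·ρ·cp/(η·t_res) = 60.6·904·2077/(4984·67.9377) = 336.038 s⁻²
Take the square root: γ̇_max = √(336.038) = 18.3313 s⁻¹
Solve γ̇ = πDN/h for N: N_max = γ̇_max·h/(π·D) = 18.3313 × 0.00569 / (π × 0.1035) = 0.320787 rev/s = 19.2472 rpm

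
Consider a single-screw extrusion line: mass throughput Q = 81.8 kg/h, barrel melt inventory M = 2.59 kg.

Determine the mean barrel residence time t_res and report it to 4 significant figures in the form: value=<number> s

value=114.0 s

Throughput in SI: Q_s = 81.8 kg/h ÷ 3600 s/h = 0.0227222 kg/s
Mean residence time: t_res = M/Q_s = 2.59 kg / 0.0227222 kg/s = 113.985 s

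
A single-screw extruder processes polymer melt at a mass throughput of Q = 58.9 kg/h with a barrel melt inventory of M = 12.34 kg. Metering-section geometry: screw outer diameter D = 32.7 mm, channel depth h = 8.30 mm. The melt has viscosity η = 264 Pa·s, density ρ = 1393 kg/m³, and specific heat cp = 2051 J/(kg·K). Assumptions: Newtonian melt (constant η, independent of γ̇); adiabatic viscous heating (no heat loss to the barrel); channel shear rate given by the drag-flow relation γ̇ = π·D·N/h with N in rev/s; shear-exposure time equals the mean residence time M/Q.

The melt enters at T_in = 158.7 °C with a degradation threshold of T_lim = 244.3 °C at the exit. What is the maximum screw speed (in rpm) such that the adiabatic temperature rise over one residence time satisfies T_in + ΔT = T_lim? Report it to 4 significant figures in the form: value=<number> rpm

value=169.9 rpm

Throughput in SI: Q_s = 58.9 kg/h ÷ 3600 s/h = 0.0163611 kg/s
t_res = M / Q_s = 12.34 ÷ 0.0163611 = 754.228 s
Geometry in SI: D = 32.7 mm → 0.0327 m, h = 8.30 mm → 0.0083 m
ΔT_a = T_lim − T_in = 244.3 − 158.7 = 85.6 K
γ̇_max² = ΔT_a·ρ·cp/(η·t_res) = 85.6·1393·2051/(264·754.228) = 1228.24 s⁻²
γ̇_max = √1228.24 = 35.0463 s⁻¹
N_max = γ̇_max·h / (π·D) = 35.0463 · 0.0083 / (π · 0.0327) = 2.83154 rev/s = 169.892 rpm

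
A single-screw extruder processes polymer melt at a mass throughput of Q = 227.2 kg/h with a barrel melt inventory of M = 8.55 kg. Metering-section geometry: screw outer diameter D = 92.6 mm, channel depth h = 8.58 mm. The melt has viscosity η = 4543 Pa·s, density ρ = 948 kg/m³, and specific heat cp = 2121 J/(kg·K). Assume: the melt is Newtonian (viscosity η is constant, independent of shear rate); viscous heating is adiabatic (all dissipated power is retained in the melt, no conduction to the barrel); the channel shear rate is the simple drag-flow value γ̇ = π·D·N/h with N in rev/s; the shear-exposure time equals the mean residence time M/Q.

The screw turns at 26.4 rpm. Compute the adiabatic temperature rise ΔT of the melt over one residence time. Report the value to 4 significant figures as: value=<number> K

value=68.13 K

Throughput in SI: Q_s = 227.2 kg/h ÷ 3600 s/h = 0.0631111 kg/s
t_res = M / Q_s = 8.55 / 0.0631111 = 135.475 s
Convert to SI: D = 0.0926 m, h = 0.00858 m, N = 26.4/60 = 0.44 rev/s
γ̇ = π D N / h = (π)(0.0926)(0.44) / 0.00858 = 14.9185 s⁻¹
ΔT = η·γ̇²·t_res / (ρ·cp) = 4543 · (14.9185)² · 135.475 / (948 · 2121) = 68.125 K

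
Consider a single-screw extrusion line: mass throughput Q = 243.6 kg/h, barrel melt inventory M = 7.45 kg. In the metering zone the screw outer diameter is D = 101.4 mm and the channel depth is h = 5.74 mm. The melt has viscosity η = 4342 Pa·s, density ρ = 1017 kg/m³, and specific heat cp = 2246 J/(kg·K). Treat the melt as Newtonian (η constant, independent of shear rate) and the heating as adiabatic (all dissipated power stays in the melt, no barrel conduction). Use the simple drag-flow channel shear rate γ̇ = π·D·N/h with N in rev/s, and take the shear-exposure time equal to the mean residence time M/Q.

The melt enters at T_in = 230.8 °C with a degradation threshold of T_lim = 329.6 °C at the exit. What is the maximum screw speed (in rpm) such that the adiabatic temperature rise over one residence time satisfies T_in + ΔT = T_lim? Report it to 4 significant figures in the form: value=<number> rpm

Q_s = Q / 3600 = 243.6 / 3600 = 0.0676667 kg/s
t_res = M / Q_s = 7.45 / 0.0676667 = 110.099 s
Convert to metres: D = 0.1014 m, h = 0.00574 m
ΔT_a = T_lim − T_in = 329.6 − 230.8 = 98.8 K
Invert ΔT = ηγ̇²t_res/(ρcp) for γ̇: γ̇_max² = ΔT_a ρ cp / (η t_res) = 98.8·1017·2246 / (4342·110.099) = 472.081 s⁻²
Take the square root: γ̇_max = √(472.081) = 21.7274 s⁻¹
N_max = γ̇_max h / (πD) = 21.7274·0.00574/(π·0.1014) = 0.3915 rev/s → ×60 = 23.49 rpm

value=23.49 rpm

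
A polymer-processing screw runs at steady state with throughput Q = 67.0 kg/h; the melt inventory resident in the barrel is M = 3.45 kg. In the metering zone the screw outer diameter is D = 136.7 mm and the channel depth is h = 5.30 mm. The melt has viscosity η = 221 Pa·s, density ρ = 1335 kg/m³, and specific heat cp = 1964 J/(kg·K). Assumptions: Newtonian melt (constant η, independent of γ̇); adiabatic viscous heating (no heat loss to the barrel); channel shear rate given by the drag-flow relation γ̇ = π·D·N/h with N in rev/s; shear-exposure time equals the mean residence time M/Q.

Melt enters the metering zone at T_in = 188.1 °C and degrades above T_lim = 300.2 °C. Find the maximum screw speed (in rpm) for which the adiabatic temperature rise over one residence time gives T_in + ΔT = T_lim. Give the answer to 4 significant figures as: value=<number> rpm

value=62.72 rpm

Convert throughput: Q = 67.0 kg/h = 67.0/3600 = 0.0186111 kg/s
t_res = M / Q_s = 3.45 / 0.0186111 = 185.373 s
D = 136.7 mm = 0.1367 m;  h = 5.30 mm = 0.0053 m
Allowable rise: ΔT_a = T_lim − T_in = 300.2 − 188.1 = 112.1 K
γ̇_max² = ΔT_a·ρ·cp / (η·t_res) = [112.1 × 1335 × 1964] / [221 × 185.373] = 7174.46 s⁻²
γ̇_max = √7174.46 = 84.7022 s⁻¹
N_max = γ̇_max h / (πD) = 84.7022·0.0053/(π·0.1367) = 1.04533 rev/s → ×60 = 62.7196 rpm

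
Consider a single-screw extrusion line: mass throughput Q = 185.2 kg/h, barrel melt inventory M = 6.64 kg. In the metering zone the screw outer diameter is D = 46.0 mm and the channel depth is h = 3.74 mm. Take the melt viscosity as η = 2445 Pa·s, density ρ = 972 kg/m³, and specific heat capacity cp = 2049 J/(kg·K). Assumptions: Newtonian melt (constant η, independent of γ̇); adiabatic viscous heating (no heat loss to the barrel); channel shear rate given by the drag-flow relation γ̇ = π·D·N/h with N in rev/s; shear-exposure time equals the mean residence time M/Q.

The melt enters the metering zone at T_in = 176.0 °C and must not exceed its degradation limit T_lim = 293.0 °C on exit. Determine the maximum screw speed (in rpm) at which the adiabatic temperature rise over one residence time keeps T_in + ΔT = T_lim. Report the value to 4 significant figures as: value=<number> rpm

value=42.19 rpm

Q_s = Q / 3600 = 185.2 / 3600 = 0.0514444 kg/s
t_res = M / Q_s = 6.64 / 0.0514444 = 129.071 s
Geometry in SI: D = 46.0 mm → 0.046 m, h = 3.74 mm → 0.00374 m
ΔT_a = T_lim − T_in = 293.0 °C − 176.0 °C = 117 K
Invert ΔT = ηγ̇²t_res/(ρcp) for γ̇: γ̇_max² = ΔT_a ρ cp / (η t_res) = 117·972·2049 / (2445·129.071) = 738.39 s⁻²
γ̇_max = sqrt(738.39) = 27.1733 s⁻¹
Solve γ̇ = πDN/h for N: N_max = γ̇_max·h/(π·D) = 27.1733 × 0.00374 / (π × 0.046) = 0.703245 rev/s = 42.1947 rpm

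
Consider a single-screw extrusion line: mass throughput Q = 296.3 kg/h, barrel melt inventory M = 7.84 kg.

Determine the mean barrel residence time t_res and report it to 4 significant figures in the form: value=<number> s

value=95.25 s

Convert throughput: Q = 296.3 kg/h = 296.3/3600 = 0.0823056 kg/s
t_res = M / Q_s = 7.84 / 0.0823056 = 95.2548 s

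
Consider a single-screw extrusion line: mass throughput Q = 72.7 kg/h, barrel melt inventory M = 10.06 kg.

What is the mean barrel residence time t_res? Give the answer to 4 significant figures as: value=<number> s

value=498.2 s

Throughput in SI: Q_s = 72.7 kg/h ÷ 3600 s/h = 0.0201944 kg/s
Mean residence time: t_res = M/Q_s = 10.06 kg / 0.0201944 kg/s = 498.157 s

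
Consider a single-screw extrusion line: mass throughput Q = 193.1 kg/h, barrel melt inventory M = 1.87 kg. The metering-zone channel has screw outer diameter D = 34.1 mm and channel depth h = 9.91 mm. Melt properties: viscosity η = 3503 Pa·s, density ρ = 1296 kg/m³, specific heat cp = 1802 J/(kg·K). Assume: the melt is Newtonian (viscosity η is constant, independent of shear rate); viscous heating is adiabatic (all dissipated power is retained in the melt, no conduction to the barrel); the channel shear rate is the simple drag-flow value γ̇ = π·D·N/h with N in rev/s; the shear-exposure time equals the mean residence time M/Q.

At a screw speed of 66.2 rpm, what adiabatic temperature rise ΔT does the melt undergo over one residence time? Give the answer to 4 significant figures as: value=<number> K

value=7.439 K

Q_s = Q / 3600 = 193.1 / 3600 = 0.0536389 kg/s
t_res = M / Q_s = 1.87 / 0.0536389 = 34.8628 s
Convert to SI: D = 0.0341 m, h = 0.00991 m, N = 66.2/60 = 1.10333 rev/s
γ̇ = π D N / h = (π)(0.0341)(1.10333) / 0.00991 = 11.9272 s⁻¹
ΔT = η·γ̇²·t_res / (ρ·cp) = 3503 · (11.9272)² · 34.8628 / (1296 · 1802) = 7.43904 K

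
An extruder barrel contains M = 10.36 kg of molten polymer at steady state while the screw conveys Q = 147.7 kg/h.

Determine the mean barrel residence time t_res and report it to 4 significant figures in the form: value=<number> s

Convert throughput: Q = 147.7 kg/h = 147.7/3600 = 0.0410278 kg/s
Mean residence time: t_res = M/Q_s = 10.36 kg / 0.0410278 kg/s = 252.512 s

value=252.5 s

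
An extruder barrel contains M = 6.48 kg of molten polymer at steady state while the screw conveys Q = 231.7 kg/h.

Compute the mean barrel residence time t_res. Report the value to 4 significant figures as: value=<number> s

value=100.7 s

Q_s = Q / 3600 = 231.7 / 3600 = 0.0643611 kg/s
t_res = M / Q_s = 6.48 / 0.0643611 = 100.682 s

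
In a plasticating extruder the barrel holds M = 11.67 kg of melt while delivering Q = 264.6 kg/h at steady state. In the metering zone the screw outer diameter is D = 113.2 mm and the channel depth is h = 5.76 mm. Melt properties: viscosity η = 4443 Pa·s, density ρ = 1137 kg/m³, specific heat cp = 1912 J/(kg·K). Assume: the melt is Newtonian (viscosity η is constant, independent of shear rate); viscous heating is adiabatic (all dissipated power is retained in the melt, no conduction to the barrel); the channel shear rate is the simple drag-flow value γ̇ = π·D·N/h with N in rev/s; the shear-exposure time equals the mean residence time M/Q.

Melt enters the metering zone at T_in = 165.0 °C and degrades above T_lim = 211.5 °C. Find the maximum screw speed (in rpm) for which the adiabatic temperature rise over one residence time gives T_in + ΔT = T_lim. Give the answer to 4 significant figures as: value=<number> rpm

Convert throughput: Q = 264.6 kg/h = 264.6/3600 = 0.0735 kg/s
t_res = M / Q_s = 11.67 / 0.0735 = 158.776 s
D = 113.2 mm = 0.1132 m;  h = 5.76 mm = 0.00576 m
Allowable rise: ΔT_a = T_lim − T_in = 211.5 − 165.0 = 46.5 K
γ̇_max² = ΔT_a·ρ·cp / (η·t_res) = [46.5 × 1137 × 1912] / [4443 × 158.776] = 143.298 s⁻²
Take the square root: γ̇_max = √(143.298) = 11.9707 s⁻¹
N_max = γ̇_max·h / (π·D) = 11.9707 · 0.00576 / (π · 0.1132) = 0.193886 rev/s = 11.6332 rpm

value=11.63 rpm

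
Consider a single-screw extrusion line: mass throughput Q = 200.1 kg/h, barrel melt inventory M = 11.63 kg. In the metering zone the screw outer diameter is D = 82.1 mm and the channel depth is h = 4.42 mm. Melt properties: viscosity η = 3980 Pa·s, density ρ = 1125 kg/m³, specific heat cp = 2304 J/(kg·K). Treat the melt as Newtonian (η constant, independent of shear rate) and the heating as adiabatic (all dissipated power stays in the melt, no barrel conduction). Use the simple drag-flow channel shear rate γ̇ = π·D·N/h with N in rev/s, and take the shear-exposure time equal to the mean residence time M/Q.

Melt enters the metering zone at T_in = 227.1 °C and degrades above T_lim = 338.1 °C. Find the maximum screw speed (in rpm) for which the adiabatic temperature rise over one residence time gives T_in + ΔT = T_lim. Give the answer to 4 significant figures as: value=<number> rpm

Convert throughput: Q = 200.1 kg/h = 200.1/3600 = 0.0555833 kg/s
t_res = M / Q_s = 11.63 / 0.0555833 = 209.235 s
Geometry in SI: D = 82.1 mm → 0.0821 m, h = 4.42 mm → 0.00442 m
Allowable rise: ΔT_a = T_lim − T_in = 338.1 − 227.1 = 111 K
γ̇_max² = ΔT_a·ρ·cp/(η·t_res) = 111·1125·2304/(3980·209.235) = 345.493 s⁻²
γ̇_max = √345.493 = 18.5875 s⁻¹
Solve γ̇ = πDN/h for N: N_max = γ̇_max·h/(π·D) = 18.5875 × 0.00442 / (π × 0.0821) = 0.318529 rev/s = 19.1117 rpm

value=19.11 rpm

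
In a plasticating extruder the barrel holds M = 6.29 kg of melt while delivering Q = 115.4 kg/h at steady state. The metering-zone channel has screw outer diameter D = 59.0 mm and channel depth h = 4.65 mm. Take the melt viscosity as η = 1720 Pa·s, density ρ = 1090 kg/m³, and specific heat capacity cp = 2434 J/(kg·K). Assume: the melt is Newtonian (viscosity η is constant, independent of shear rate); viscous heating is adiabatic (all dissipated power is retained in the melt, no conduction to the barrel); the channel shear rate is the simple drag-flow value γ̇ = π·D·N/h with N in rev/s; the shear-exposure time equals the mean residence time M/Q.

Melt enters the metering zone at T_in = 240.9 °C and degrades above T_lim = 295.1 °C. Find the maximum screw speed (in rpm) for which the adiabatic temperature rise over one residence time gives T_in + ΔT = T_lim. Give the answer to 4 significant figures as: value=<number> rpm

Q_s = Q / 3600 = 115.4 / 3600 = 0.0320556 kg/s
Mean residence time: t_res = M/Q_s = 6.29 kg / 0.0320556 kg/s = 196.222 s
D = 59.0 mm = 0.059 m;  h = 4.65 mm = 0.00465 m
ΔT_a = T_lim − T_in = 295.1 °C − 240.9 °C = 54.2 K
γ̇_max² = ΔT_a·ρ·cp / (η·t_res) = [54.2 × 1090 × 2434] / [1720 × 196.222] = 426.06 s⁻²
γ̇_max = √426.06 = 20.6412 s⁻¹
N_max = γ̇_max h / (πD) = 20.6412·0.00465/(π·0.059) = 0.517829 rev/s → ×60 = 31.0697 rpm

value=31.07 rpm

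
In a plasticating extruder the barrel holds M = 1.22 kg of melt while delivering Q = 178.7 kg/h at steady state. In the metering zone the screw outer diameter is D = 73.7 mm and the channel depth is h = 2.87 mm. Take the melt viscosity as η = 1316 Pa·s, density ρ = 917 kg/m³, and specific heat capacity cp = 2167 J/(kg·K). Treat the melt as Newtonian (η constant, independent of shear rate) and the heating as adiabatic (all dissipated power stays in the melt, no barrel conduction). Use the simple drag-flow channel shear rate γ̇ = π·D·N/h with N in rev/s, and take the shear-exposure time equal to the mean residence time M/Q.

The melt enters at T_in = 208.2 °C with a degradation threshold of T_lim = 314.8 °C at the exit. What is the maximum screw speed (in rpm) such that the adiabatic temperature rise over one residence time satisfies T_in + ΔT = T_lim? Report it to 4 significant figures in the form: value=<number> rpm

value=60.19 rpm

Q_s = Q / 3600 = 178.7 / 3600 = 0.0496389 kg/s
t_res = M / Q_s = 1.22 / 0.0496389 = 24.5775 s
Convert to metres: D = 0.0737 m, h = 0.00287 m
ΔT_a = T_lim − T_in = 314.8 − 208.2 = 106.6 K
γ̇_max² = ΔT_a·ρ·cp / (η·t_res) = [106.6 × 917 × 2167] / [1316 × 24.5775] = 6549.25 s⁻²
γ̇_max = √6549.25 = 80.9275 s⁻¹
Solve γ̇ = πDN/h for N: N_max = γ̇_max·h/(π·D) = 80.9275 × 0.00287 / (π × 0.0737) = 1.00314 rev/s = 60.1882 rpm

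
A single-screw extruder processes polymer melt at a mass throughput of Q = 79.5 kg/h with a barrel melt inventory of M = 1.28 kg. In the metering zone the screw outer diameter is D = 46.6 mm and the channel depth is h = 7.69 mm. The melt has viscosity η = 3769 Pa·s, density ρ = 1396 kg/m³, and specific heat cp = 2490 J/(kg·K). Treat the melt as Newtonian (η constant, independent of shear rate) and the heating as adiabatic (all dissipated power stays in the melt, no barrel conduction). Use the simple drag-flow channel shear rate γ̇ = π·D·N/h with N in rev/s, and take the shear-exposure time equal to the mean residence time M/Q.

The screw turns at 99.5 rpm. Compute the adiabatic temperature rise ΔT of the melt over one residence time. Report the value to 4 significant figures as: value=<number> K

value=62.64 K

Q_s = Q / 3600 = 79.5 / 3600 = 0.0220833 kg/s
Mean residence time: t_res = M/Q_s = 1.28 kg / 0.0220833 kg/s = 57.9623 s
Geometry in metres: D = 46.6 mm → 0.0466 m, h = 7.69 mm → 0.00769 m; screw speed N = 99.5 rpm = 1.65833 rev/s
γ̇ = π·D·N / h = π · 0.0466 · 1.65833 / 0.00769 = 31.5705 s⁻¹
ΔT = η·γ̇²·t_res / (ρ·cp) = 3769 · (31.5705)² · 57.9623 / (1396 · 2490) = 62.6396 K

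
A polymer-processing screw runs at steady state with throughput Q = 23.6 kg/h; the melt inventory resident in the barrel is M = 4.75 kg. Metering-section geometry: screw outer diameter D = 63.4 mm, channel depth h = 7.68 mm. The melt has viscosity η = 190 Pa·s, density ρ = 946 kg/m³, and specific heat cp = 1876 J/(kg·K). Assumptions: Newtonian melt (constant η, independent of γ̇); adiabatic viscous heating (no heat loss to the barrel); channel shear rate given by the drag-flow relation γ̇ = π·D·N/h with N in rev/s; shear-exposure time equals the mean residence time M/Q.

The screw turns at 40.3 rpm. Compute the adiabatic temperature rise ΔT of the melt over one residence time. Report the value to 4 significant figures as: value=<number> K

value=23.54 K

Throughput in SI: Q_s = 23.6 kg/h ÷ 3600 s/h = 0.00655556 kg/s
Mean residence time: t_res = M/Q_s = 4.75 kg / 0.00655556 kg/s = 724.576 s
Geometry in metres: D = 63.4 mm → 0.0634 m, h = 7.68 mm → 0.00768 m; screw speed N = 40.3 rpm = 0.671667 rev/s
γ̇ = π·D·N / h = π · 0.0634 · 0.671667 / 0.00768 = 17.4193 s⁻¹
Adiabatic rise: ΔT = η γ̇² t_res / (ρ cp) = 190·(17.4193)²·724.576 / (946·1876) = 23.5384 K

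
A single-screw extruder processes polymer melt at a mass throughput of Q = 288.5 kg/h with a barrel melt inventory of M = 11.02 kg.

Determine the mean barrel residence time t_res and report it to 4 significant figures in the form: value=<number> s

value=137.5 s

Convert throughput: Q = 288.5 kg/h = 288.5/3600 = 0.0801389 kg/s
t_res = M / Q_s = 11.02 / 0.0801389 = 137.511 s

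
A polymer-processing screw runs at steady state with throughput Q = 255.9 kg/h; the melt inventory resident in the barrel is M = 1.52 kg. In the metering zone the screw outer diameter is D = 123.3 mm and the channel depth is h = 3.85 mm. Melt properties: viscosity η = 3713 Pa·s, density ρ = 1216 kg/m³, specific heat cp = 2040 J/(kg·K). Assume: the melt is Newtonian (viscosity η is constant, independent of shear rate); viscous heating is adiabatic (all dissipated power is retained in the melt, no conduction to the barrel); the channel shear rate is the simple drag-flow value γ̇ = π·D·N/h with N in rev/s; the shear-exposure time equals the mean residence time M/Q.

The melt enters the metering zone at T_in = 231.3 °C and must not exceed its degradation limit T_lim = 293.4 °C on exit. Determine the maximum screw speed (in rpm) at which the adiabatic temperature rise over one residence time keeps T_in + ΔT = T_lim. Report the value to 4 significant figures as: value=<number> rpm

value=26.27 rpm

Convert throughput: Q = 255.9 kg/h = 255.9/3600 = 0.0710833 kg/s
t_res = M / Q_s = 1.52 / 0.0710833 = 21.3834 s
Geometry in SI: D = 123.3 mm → 0.1233 m, h = 3.85 mm → 0.00385 m
Allowable rise: ΔT_a = T_lim − T_in = 293.4 − 231.3 = 62.1 K
Invert ΔT = ηγ̇²t_res/(ρcp) for γ̇: γ̇_max² = ΔT_a ρ cp / (η t_res) = 62.1·1216·2040 / (3713·21.3834) = 1940.24 s⁻²
γ̇_max = √1940.24 = 44.0481 s⁻¹
N_max = γ̇_max h / (πD) = 44.0481·0.00385/(π·0.1233) = 0.437799 rev/s → ×60 = 26.268 rpm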